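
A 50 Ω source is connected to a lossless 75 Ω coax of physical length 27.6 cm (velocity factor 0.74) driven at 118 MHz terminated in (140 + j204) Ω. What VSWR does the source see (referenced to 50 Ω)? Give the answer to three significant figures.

λ = v/f = 0.74·c / 118 MHz = 1.88 m
βl = 2π·l/λ = 2π × 0.147 = 52.8°
tan(βl) = 1.32
Z_in = Z_0·(Z_L + jZ_0·tanβl)/(Z_0 + jZ_L·tanβl) = 30.1 − j88.5 Ω
Γ_s = (Z_in − Z_s)/(Z_in + Z_s) = (-19.9 − j88.5)/(80.1 − j88.5), |Γ_s| = 0.76
VSWR = (1 + |Γ_s|)/(1 − |Γ_s|)

VSWR ≈ 7.34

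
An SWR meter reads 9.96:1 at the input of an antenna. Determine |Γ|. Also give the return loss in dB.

|Γ| ≈ 0.818; return loss ≈ 1.75 dB

|Γ| = (S − 1)/(S + 1) = (9.96 − 1)/(9.96 + 1) = 8.96/11
RL = −20·log₁₀|Γ| = −20·log₁₀(0.818)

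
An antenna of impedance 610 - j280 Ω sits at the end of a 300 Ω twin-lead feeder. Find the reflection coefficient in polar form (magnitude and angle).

Γ ≈ 0.439 ∠ -25°

Γ = (Z_L − Z_0)/(Z_L + Z_0) = (310 − j280)/(910 − j280)
|Γ| = 418/952 = 0.439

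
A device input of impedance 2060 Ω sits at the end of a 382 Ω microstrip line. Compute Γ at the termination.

Γ = 0.687

Γ = (Z_L − Z_0)/(Z_L + Z_0) = (2060 − 382)/(2060 + 382) = 1678/2442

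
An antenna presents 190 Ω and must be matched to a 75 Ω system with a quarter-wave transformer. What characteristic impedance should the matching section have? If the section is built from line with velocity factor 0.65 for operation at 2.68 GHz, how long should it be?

Z_qwt ≈ 119 Ω; length ≈ 1.82 cm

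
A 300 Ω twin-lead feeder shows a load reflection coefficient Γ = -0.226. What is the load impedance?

Z_L ≈ 189 Ω

Z_L = Z_0·(1 + Γ)/(1 − Γ) = 300·(0.774)/(1.23)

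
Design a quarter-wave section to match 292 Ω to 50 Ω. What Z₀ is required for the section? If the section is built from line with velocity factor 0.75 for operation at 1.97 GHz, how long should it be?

Z_qwt ≈ 121 Ω; length ≈ 2.86 cm

Z_qwt = √(Z_0·R_L) = √(50 × 292) = √14600
λ = 0.75·c/f = 0.114 m, so l = λ/4 = 0.0286 m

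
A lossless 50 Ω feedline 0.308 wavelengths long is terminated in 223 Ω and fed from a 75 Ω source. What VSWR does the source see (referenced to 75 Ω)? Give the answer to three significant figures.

βl = 2π × 0.308 = 111°
tan(βl) = -2.62
Z_in = Z_0·(Z_L + jZ_0·tanβl)/(Z_0 + jZ_L·tanβl) = 12.7 + j18 Ω
Γ_s = (Z_in − Z_s)/(Z_in + Z_s) = (-62.3 + j18)/(87.7 + j18), |Γ_s| = 0.723
VSWR = (1 + |Γ_s|)/(1 − |Γ_s|)

VSWR ≈ 6.23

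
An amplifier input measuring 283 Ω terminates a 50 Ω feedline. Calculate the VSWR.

VSWR ≈ 5.66

For a purely resistive load, VSWR = R_L/Z_0 or Z_0/R_L (whichever > 1) = 283/50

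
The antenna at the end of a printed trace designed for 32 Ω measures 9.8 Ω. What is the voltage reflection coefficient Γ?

Γ = -0.531

Γ = (Z_L − Z_0)/(Z_L + Z_0) = (9.8 − 32)/(9.8 + 32) = -22.2/41.8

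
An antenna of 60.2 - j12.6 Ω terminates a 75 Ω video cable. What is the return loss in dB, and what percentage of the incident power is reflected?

Γ = (-14.8 − j12.6)/(135.2 − j12.6), |Γ| = 0.143
RL = −20·log₁₀(0.143) = 16.9 dB
P_refl/P_inc = |Γ|² = 0.0205

RL ≈ 16.9 dB; 2.05% of incident power reflected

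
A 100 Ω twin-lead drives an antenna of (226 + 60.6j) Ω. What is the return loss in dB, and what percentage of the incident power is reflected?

Γ = (126 + j60.6)/(326 + j60.6), |Γ| = 0.422
RL = −20·log₁₀(0.422) = 7.5 dB
P_refl/P_inc = |Γ|² = 0.178

RL ≈ 7.5 dB; 17.8% of incident power reflected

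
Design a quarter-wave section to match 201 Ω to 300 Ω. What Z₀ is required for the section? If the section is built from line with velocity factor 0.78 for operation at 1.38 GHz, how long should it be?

Z_qwt ≈ 246 Ω; length ≈ 4.24 cm

Z_qwt = √(Z_0·R_L) = √(300 × 201) = √60300
λ = 0.78·c/f = 0.17 m, so l = λ/4 = 0.0424 m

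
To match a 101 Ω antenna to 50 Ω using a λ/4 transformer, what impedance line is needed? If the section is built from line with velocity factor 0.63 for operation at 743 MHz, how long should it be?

Z_qwt ≈ 71.1 Ω; length ≈ 6.36 cm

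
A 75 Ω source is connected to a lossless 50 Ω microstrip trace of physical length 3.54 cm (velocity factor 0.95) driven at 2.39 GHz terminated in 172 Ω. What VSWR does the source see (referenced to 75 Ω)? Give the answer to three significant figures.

VSWR ≈ 4.93

λ = v/f = 0.95·c / 2.39 GHz = 0.119 m
βl = 2π·l/λ = 2π × 0.297 = 107°
tan(βl) = -3.3
Z_in = Z_0·(Z_L + jZ_0·tanβl)/(Z_0 + jZ_L·tanβl) = 15.7 + j13.8 Ω
Γ_s = (Z_in − Z_s)/(Z_in + Z_s) = (-59.3 + j13.8)/(90.7 + j13.8), |Γ_s| = 0.663
VSWR = (1 + |Γ_s|)/(1 − |Γ_s|)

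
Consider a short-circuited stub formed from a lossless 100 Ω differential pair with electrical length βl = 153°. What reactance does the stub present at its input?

tan(βl) = -0.51
For a short-circuited stub, Z_in = jZ_0·tan(βl)

X_in ≈ -51 Ω (capacitive)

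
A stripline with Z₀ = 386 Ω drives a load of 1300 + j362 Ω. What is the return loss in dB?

RL ≈ 4.88 dB

Γ = (914 + j362)/(1686 + j362), |Γ| = 0.57
RL = −20·log₁₀|Γ| = −20·log₁₀(0.57)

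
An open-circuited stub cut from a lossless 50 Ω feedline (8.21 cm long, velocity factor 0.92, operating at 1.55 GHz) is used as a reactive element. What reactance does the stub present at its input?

X_in ≈ 200 Ω (inductive)

λ = v/f = 0.92·c / 1.55 GHz = 0.178 m
βl = 2π·l/λ = 2π × 0.461 = 166°
tan(βl) = -0.25
For an open-circuited stub, Z_in = −jZ_0·cot(βl) = −jZ_0/tan(βl)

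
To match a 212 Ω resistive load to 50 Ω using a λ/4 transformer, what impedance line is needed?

Z_qwt = √(Z_0·R_L) = √(50 × 212) = √10600

Z_qwt ≈ 103 Ω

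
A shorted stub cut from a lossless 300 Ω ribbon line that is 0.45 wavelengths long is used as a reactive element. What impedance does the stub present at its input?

βl = 2π × 0.45 = 162°
tan(βl) = -0.325
For a shorted stub, Z_in = jZ_0·tan(βl)

Z_in ≈ −j97.5 Ω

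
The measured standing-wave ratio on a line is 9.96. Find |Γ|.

|Γ| = (S − 1)/(S + 1) = (9.96 − 1)/(9.96 + 1) = 8.96/11

|Γ| ≈ 0.818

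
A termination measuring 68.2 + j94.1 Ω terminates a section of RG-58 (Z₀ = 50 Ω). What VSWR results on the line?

VSWR ≈ 4.47

Γ = (Z_L − Z_0)/(Z_L + Z_0) = (18.2 + j94.1)/(118.2 + j94.1)
|Γ| = 95.8/151 = 0.634
VSWR = (1 + |Γ|)/(1 − |Γ|) = 1.63/0.366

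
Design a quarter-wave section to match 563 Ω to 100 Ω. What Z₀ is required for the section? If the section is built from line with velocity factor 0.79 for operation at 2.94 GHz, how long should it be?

Z_qwt = √(Z_0·R_L) = √(100 × 563) = √56300
λ = 0.79·c/f = 0.0806 m, so l = λ/4 = 0.0202 m

Z_qwt ≈ 237 Ω; length ≈ 2.02 cm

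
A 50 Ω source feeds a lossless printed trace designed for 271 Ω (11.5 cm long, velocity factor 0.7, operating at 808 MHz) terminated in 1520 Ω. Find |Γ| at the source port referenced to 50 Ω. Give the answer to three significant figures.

λ = v/f = 0.7·c / 808 MHz = 0.26 m
βl = 2π·l/λ = 2π × 0.442 = 159°
tan(βl) = -0.378
Z_in = Z_0·(Z_L + jZ_0·tanβl)/(Z_0 + jZ_L·tanβl) = 316 + j568 Ω
Γ_s = (Z_in − Z_s)/(Z_in + Z_s) = (266 + j568)/(366 + j568), |Γ_s| = 0.928

|Γ| ≈ 0.928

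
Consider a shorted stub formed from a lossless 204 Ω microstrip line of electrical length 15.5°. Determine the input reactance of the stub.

X_in ≈ 56.6 Ω (inductive)

tan(βl) = 0.277
For a shorted stub, Z_in = jZ_0·tan(βl)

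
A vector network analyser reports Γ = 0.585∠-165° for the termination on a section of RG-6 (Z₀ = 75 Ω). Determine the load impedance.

Z_L = Z_0·(1 + Γ)/(1 − Γ) = 75·(0.435 − j0.151)/(1.57 + j0.151)

Z_L ≈ 20 − j9.19 Ω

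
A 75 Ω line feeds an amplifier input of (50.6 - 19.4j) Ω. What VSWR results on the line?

Γ = (Z_L − Z_0)/(Z_L + Z_0) = (-24.4 − j19.4)/(125.6 − j19.4)
|Γ| = 31.2/127 = 0.245
VSWR = (1 + |Γ|)/(1 − |Γ|) = 1.25/0.755

VSWR ≈ 1.65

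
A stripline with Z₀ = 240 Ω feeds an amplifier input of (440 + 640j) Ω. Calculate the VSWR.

VSWR ≈ 6.09

Γ = (Z_L − Z_0)/(Z_L + Z_0) = (200 + j640)/(680 + j640)
|Γ| = 671/934 = 0.718
VSWR = (1 + |Γ|)/(1 − |Γ|) = 1.72/0.282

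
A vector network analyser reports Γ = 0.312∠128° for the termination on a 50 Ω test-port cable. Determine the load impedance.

Z_L = Z_0·(1 + Γ)/(1 − Γ) = 50·(0.808 + j0.246)/(1.19 − j0.246)

Z_L ≈ 30.5 + j16.6 Ω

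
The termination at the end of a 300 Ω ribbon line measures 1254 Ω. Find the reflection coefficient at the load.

Γ = 0.614

Γ = (Z_L − Z_0)/(Z_L + Z_0) = (1254 − 300)/(1254 + 300) = 954/1554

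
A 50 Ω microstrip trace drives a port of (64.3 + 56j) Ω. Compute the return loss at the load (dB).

Γ = (14.3 + j56)/(114.3 + j56), |Γ| = 0.454
RL = −20·log₁₀|Γ| = −20·log₁₀(0.454)

RL ≈ 6.86 dB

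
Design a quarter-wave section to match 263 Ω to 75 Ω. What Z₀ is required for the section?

Z_qwt = √(Z_0·R_L) = √(75 × 263) = √19720

Z_qwt ≈ 140 Ω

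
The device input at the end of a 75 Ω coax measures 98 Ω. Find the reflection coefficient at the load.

Γ = 0.133

Γ = (Z_L − Z_0)/(Z_L + Z_0) = (98 − 75)/(98 + 75) = 23/173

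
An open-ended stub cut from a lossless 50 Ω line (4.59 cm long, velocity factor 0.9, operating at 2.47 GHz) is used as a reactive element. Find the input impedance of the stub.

Z_in ≈ +j90.8 Ω

λ = v/f = 0.9·c / 2.47 GHz = 0.109 m
βl = 2π·l/λ = 2π × 0.42 = 151°
tan(βl) = -0.551
For an open-ended stub, Z_in = −jZ_0·cot(βl) = −jZ_0/tan(βl)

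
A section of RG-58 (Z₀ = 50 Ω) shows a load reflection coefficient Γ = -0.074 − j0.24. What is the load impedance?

Z_L ≈ 38.7 − j19.8 Ω

Z_L = Z_0·(1 + Γ)/(1 − Γ) = 50·(0.926 − j0.24)/(1.07 + j0.24)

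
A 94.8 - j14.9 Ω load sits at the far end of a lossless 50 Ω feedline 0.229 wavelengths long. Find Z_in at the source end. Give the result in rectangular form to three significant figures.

βl = 2π × 0.229 = 82.4°
tan(βl) = tan(82.4°) = 7.53
Z_in = Z_0·(Z_L + jZ_0·tanβl)/(Z_0 + jZ_L·tanβl)
     = 50·(94.8 + j362)/(162 + j714)

Z_in ≈ 25.5 − j0.839 Ω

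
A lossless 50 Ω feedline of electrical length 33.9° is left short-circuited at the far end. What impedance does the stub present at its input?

Z_in ≈ +j33.6 Ω

tan(βl) = 0.672
For a short-circuited stub, Z_in = jZ_0·tan(βl)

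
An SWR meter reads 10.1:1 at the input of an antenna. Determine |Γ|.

|Γ| = (S − 1)/(S + 1) = (10.1 − 1)/(10.1 + 1) = 9.1/11.1

|Γ| ≈ 0.82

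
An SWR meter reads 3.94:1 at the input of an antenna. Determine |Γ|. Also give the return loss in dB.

|Γ| = (S − 1)/(S + 1) = (3.94 − 1)/(3.94 + 1) = 2.94/4.94
RL = −20·log₁₀|Γ| = −20·log₁₀(0.595)

|Γ| ≈ 0.595; return loss ≈ 4.51 dB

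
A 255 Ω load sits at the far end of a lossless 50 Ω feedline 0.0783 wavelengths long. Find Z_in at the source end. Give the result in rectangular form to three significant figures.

Z_in ≈ 38.8 − j79.1 Ω

βl = 2π × 0.0783 = 28.2°
tan(βl) = tan(28.2°) = 0.536
Z_in = Z_0·(Z_L + jZ_0·tanβl)/(Z_0 + jZ_L·tanβl)
     = 50·(255 + j26.8)/(50 + j137)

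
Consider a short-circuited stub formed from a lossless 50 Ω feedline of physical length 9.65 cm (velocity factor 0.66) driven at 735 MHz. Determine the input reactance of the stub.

λ = v/f = 0.66·c / 735 MHz = 0.269 m
βl = 2π·l/λ = 2π × 0.358 = 129°
tan(βl) = -1.24
For a short-circuited stub, Z_in = jZ_0·tan(βl)

X_in ≈ -61.8 Ω (capacitive)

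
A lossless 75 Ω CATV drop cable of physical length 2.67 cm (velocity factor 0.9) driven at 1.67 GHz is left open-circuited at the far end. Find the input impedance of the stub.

Z_in ≈ −j44.3 Ω

λ = v/f = 0.9·c / 1.67 GHz = 0.162 m
βl = 2π·l/λ = 2π × 0.165 = 59.5°
tan(βl) = 1.69
For an open-circuited stub, Z_in = −jZ_0·cot(βl) = −jZ_0/tan(βl)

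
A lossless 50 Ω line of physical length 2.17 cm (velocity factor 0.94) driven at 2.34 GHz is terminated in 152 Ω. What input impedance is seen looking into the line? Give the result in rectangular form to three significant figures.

Z_in ≈ 19.6 − j20.5 Ω

λ = v/f = 0.94·c / 2.34 GHz = 0.121 m
βl = 2π·l/λ = 2π × 0.18 = 64.8°
tan(βl) = tan(64.8°) = 2.13
Z_in = Z_0·(Z_L + jZ_0·tanβl)/(Z_0 + jZ_L·tanβl)
     = 50·(152 + j106)/(50 + j323)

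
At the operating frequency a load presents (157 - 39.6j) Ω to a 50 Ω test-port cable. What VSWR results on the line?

VSWR ≈ 3.36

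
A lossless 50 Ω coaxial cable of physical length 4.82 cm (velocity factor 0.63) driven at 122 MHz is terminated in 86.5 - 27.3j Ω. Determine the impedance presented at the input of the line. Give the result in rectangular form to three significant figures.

Z_in ≈ 66.8 − j36.4 Ω

λ = v/f = 0.63·c / 122 MHz = 1.55 m
βl = 2π·l/λ = 2π × 0.0311 = 11.2°
tan(βl) = tan(11.2°) = 0.198
Z_in = Z_0·(Z_L + jZ_0·tanβl)/(Z_0 + jZ_L·tanβl)
     = 50·(86.5 − j17.4)/(55.4 + j17.1)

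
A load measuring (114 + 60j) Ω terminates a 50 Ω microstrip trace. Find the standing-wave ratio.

Γ = (Z_L − Z_0)/(Z_L + Z_0) = (64 + j60)/(164 + j60)
|Γ| = 87.7/175 = 0.502
VSWR = (1 + |Γ|)/(1 − |Γ|) = 1.5/0.498

VSWR ≈ 3.02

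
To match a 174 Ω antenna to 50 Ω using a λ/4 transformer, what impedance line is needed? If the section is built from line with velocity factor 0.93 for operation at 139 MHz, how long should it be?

Z_qwt ≈ 93.3 Ω; length ≈ 50.2 cm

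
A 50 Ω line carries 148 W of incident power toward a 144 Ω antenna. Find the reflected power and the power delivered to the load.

Γ = (144 − 50)/(144 + 50) = 0.485
|Γ|² = 0.235
P_refl = |Γ|²·P_inc = 34.7 W, P_del = (1 − |Γ|²)·P_inc = 113 W

P_reflected ≈ 34.7 W; P_delivered ≈ 113 W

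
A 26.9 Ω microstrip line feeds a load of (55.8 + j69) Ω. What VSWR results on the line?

VSWR ≈ 5.55

Γ = (Z_L − Z_0)/(Z_L + Z_0) = (28.9 + j69)/(82.7 + j69)
|Γ| = 74.8/108 = 0.695
VSWR = (1 + |Γ|)/(1 − |Γ|) = 1.69/0.305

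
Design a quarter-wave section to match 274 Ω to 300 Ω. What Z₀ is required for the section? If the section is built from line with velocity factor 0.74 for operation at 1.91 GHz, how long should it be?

Z_qwt ≈ 287 Ω; length ≈ 2.91 cm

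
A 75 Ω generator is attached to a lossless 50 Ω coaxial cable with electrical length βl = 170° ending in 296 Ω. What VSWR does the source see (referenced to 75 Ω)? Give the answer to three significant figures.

VSWR ≈ 4.1

tan(βl) = -0.176
Z_in = Z_0·(Z_L + jZ_0·tanβl)/(Z_0 + jZ_L·tanβl) = 146 + j144 Ω
Γ_s = (Z_in − Z_s)/(Z_in + Z_s) = (71.1 + j144)/(221 + j144), |Γ_s| = 0.608
VSWR = (1 + |Γ_s|)/(1 − |Γ_s|)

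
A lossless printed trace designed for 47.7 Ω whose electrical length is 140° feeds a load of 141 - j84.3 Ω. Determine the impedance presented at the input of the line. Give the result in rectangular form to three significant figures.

tan(βl) = tan(140°) = -0.839
Z_in = Z_0·(Z_L + jZ_0·tanβl)/(Z_0 + jZ_L·tanβl)
     = 47.7·(141 − j124)/(-23 − j118)

Z_in ≈ 37.6 + j64.2 Ω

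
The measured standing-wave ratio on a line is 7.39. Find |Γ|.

|Γ| ≈ 0.762

|Γ| = (S − 1)/(S + 1) = (7.39 − 1)/(7.39 + 1) = 6.39/8.39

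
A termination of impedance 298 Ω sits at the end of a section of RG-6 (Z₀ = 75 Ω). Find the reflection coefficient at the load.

Γ = (Z_L − Z_0)/(Z_L + Z_0) = (298 − 75)/(298 + 75) = 223/373

Γ = 0.598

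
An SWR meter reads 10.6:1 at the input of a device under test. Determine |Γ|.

|Γ| ≈ 0.828

|Γ| = (S − 1)/(S + 1) = (10.6 − 1)/(10.6 + 1) = 9.6/11.6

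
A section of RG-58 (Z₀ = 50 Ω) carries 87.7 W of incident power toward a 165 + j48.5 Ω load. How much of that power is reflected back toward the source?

P_reflected ≈ 28.1 W

|Γ| = |(115 + j48.5)/(215 + j48.5)| = 0.566
|Γ|² = 0.321
P_refl = |Γ|²·P_inc = 28.1 W, P_del = (1 − |Γ|²)·P_inc = 59.6 W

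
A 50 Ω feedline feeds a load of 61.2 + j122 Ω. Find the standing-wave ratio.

VSWR ≈ 6.76

Γ = (Z_L − Z_0)/(Z_L + Z_0) = (11.2 + j122)/(111.2 + j122)
|Γ| = 123/165 = 0.742
VSWR = (1 + |Γ|)/(1 − |Γ|) = 1.74/0.258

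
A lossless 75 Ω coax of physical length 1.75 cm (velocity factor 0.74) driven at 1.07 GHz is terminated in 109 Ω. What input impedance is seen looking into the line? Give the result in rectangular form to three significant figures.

Z_in ≈ 84.9 − j28.3 Ω

λ = v/f = 0.74·c / 1.07 GHz = 0.207 m
βl = 2π·l/λ = 2π × 0.0843 = 30.4°
tan(βl) = tan(30.4°) = 0.586
Z_in = Z_0·(Z_L + jZ_0·tanβl)/(Z_0 + jZ_L·tanβl)
     = 75·(109 + j43.9)/(75 + j63.9)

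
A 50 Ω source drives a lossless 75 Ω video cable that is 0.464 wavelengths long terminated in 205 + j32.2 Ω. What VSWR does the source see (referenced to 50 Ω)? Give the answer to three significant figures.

βl = 2π × 0.464 = 167°
tan(βl) = -0.23
Z_in = Z_0·(Z_L + jZ_0·tanβl)/(Z_0 + jZ_L·tanβl) = 135 + j90.7 Ω
Γ_s = (Z_in − Z_s)/(Z_in + Z_s) = (84.7 + j90.7)/(185 + j90.7), |Γ_s| = 0.603
VSWR = (1 + |Γ_s|)/(1 − |Γ_s|)

VSWR ≈ 4.04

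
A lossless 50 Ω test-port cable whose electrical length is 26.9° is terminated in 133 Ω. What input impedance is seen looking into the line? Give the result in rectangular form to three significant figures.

Z_in ≈ 59.3 − j54.6 Ω

tan(βl) = tan(26.9°) = 0.507
Z_in = Z_0·(Z_L + jZ_0·tanβl)/(Z_0 + jZ_L·tanβl)
     = 50·(133 + j25.4)/(50 + j67.5)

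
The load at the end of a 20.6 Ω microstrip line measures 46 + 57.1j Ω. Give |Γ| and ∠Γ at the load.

Γ ≈ 0.712 ∠ 25.4°

Γ = (Z_L − Z_0)/(Z_L + Z_0) = (25.4 + j57.1)/(66.6 + j57.1)
|Γ| = 62.5/87.7 = 0.712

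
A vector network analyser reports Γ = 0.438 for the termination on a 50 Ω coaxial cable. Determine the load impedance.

Z_L = Z_0·(1 + Γ)/(1 − Γ) = 50·(1.44)/(0.562)

Z_L ≈ 128 Ω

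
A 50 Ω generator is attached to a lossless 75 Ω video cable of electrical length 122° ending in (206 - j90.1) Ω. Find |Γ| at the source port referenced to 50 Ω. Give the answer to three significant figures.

tan(βl) = -1.6
Z_in = Z_0·(Z_L + jZ_0·tanβl)/(Z_0 + jZ_L·tanβl) = 36.4 + j54.5 Ω
Γ_s = (Z_in − Z_s)/(Z_in + Z_s) = (-13.6 + j54.5)/(86.4 + j54.5), |Γ_s| = 0.55

|Γ| ≈ 0.55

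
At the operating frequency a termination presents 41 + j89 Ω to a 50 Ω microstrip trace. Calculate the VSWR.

Γ = (Z_L − Z_0)/(Z_L + Z_0) = (-9 + j89)/(91 + j89)
|Γ| = 89.5/127 = 0.703
VSWR = (1 + |Γ|)/(1 − |Γ|) = 1.7/0.297

VSWR ≈ 5.73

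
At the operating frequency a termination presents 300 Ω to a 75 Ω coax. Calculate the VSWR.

VSWR ≈ 4

Γ = (300 − 75)/(300 + 75) = 0.6
VSWR = (1 + 0.6)/(1 − 0.6)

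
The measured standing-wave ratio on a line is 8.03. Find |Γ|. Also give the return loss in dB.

|Γ| ≈ 0.779; return loss ≈ 2.17 dB

|Γ| = (S − 1)/(S + 1) = (8.03 − 1)/(8.03 + 1) = 7.03/9.03
RL = −20·log₁₀|Γ| = −20·log₁₀(0.779)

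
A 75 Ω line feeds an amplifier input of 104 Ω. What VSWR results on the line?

Γ = (104 − 75)/(104 + 75) = 0.162
VSWR = (1 + 0.162)/(1 − 0.162)

VSWR ≈ 1.39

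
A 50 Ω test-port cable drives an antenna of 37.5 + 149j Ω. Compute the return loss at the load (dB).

RL ≈ 1.26 dB

Γ = (-12.5 + j149)/(87.5 + j149), |Γ| = 0.865
RL = −20·log₁₀|Γ| = −20·log₁₀(0.865)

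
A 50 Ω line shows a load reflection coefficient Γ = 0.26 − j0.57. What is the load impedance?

Z_L ≈ 34.8 − j65.3 Ω

Z_L = Z_0·(1 + Γ)/(1 − Γ) = 50·(1.26 − j0.57)/(0.74 + j0.57)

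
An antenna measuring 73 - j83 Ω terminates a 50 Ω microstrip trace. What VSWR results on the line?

VSWR ≈ 3.77

Γ = (Z_L − Z_0)/(Z_L + Z_0) = (23 − j83)/(123 − j83)
|Γ| = 86.1/148 = 0.58
VSWR = (1 + |Γ|)/(1 − |Γ|) = 1.58/0.42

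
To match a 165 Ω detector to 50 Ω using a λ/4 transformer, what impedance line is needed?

Z_qwt ≈ 90.8 Ω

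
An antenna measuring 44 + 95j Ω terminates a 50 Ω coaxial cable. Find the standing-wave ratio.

Γ = (Z_L − Z_0)/(Z_L + Z_0) = (-6 + j95)/(94 + j95)
|Γ| = 95.2/134 = 0.712
VSWR = (1 + |Γ|)/(1 − |Γ|) = 1.71/0.288

VSWR ≈ 5.95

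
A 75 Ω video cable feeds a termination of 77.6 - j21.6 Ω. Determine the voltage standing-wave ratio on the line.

VSWR ≈ 1.33

Γ = (Z_L − Z_0)/(Z_L + Z_0) = (2.6 − j21.6)/(152.6 − j21.6)
|Γ| = 21.8/154 = 0.141
VSWR = (1 + |Γ|)/(1 − |Γ|) = 1.14/0.859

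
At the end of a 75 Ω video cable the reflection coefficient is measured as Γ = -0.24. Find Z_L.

Z_L ≈ 46 Ω

Z_L = Z_0·(1 + Γ)/(1 − Γ) = 75·(0.76)/(1.24)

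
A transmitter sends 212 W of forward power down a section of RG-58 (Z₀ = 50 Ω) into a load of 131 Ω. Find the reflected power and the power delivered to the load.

P_reflected ≈ 42.5 W; P_delivered ≈ 170 W

Γ = (131 − 50)/(131 + 50) = 0.448
|Γ|² = 0.2
P_refl = |Γ|²·P_inc = 42.5 W, P_del = (1 − |Γ|²)·P_inc = 170 W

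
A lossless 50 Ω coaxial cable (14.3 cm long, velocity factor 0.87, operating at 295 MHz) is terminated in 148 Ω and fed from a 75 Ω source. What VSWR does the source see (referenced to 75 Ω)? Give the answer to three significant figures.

VSWR ≈ 3.79

λ = v/f = 0.87·c / 295 MHz = 0.885 m
βl = 2π·l/λ = 2π × 0.162 = 58.2°
tan(βl) = 1.61
Z_in = Z_0·(Z_L + jZ_0·tanβl)/(Z_0 + jZ_L·tanβl) = 22.4 − j26.3 Ω
Γ_s = (Z_in − Z_s)/(Z_in + Z_s) = (-52.6 − j26.3)/(97.4 − j26.3), |Γ_s| = 0.583
VSWR = (1 + |Γ_s|)/(1 − |Γ_s|)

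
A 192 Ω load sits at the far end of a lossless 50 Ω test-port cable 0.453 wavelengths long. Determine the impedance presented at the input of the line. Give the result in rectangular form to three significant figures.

βl = 2π × 0.453 = 163°
tan(βl) = tan(163°) = -0.304
Z_in = Z_0·(Z_L + jZ_0·tanβl)/(Z_0 + jZ_L·tanβl)
     = 50·(192 − j15.2)/(50 − j58.4)

Z_in ≈ 88.7 + j88.4 Ω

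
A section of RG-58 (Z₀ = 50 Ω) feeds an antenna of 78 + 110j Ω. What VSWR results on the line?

VSWR ≈ 5.11

Γ = (Z_L − Z_0)/(Z_L + Z_0) = (28 + j110)/(128 + j110)
|Γ| = 114/169 = 0.673
VSWR = (1 + |Γ|)/(1 − |Γ|) = 1.67/0.327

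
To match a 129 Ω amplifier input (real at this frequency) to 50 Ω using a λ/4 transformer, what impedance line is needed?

Z_qwt ≈ 80.3 Ω

Z_qwt = √(Z_0·R_L) = √(50 × 129) = √6450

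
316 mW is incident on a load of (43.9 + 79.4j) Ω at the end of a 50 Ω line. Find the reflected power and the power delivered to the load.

P_reflected ≈ 133 mW; P_delivered ≈ 183 mW

|Γ| = |(-6.1 + j79.4)/(93.9 + j79.4)| = 0.648
|Γ|² = 0.419
P_refl = |Γ|²·P_inc = 133 mW, P_del = (1 − |Γ|²)·P_inc = 183 mW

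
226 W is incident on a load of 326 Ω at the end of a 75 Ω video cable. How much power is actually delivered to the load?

Γ = (326 − 75)/(326 + 75) = 0.626
|Γ|² = 0.392
P_refl = |Γ|²·P_inc = 88.5 W, P_del = (1 − |Γ|²)·P_inc = 137 W

P_delivered ≈ 137 W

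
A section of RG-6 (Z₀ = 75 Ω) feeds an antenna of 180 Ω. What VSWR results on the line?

VSWR ≈ 2.4

Γ = (180 − 75)/(180 + 75) = 0.412
VSWR = (1 + 0.412)/(1 − 0.412)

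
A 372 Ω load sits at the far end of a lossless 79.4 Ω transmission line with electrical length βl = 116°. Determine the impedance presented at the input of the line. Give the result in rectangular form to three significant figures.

Z_in ≈ 20.8 + j36.6 Ω

tan(βl) = tan(116°) = -2.05
Z_in = Z_0·(Z_L + jZ_0·tanβl)/(Z_0 + jZ_L·tanβl)
     = 79.4·(372 − j163)/(79.4 − j763)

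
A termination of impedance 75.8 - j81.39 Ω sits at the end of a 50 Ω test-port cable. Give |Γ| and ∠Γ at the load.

Γ = (Z_L − Z_0)/(Z_L + Z_0) = (25.8 − j81.39)/(125.8 − j81.39)
|Γ| = 85.4/150 = 0.57

Γ ≈ 0.57 ∠ -39.5°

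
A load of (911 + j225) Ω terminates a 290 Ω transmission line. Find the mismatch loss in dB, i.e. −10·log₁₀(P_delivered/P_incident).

Γ = (621 + j225)/(1201 + j225), |Γ| = 0.541
|Γ|² = 0.292, so P_del/P_inc = 1 − |Γ|² = 0.708
ML = −10·log₁₀(1 − |Γ|²)

mismatch loss ≈ 1.5 dB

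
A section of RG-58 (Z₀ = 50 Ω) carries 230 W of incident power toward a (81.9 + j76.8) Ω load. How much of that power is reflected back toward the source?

|Γ| = |(31.9 + j76.8)/(131.9 + j76.8)| = 0.545
|Γ|² = 0.297
P_refl = |Γ|²·P_inc = 68.3 W, P_del = (1 − |Γ|²)·P_inc = 162 W

P_reflected ≈ 68.3 W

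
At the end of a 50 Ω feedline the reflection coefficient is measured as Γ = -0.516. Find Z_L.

Z_L ≈ 16 Ω

Z_L = Z_0·(1 + Γ)/(1 − Γ) = 50·(0.484)/(1.52)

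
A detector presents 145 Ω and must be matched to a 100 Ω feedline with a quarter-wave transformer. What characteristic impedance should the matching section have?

Z_qwt ≈ 120 Ω

Z_qwt = √(Z_0·R_L) = √(100 × 145) = √14500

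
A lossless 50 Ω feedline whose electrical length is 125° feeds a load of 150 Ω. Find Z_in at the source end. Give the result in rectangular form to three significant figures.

Z_in ≈ 23.6 + j29.5 Ω

tan(βl) = tan(125°) = -1.43
Z_in = Z_0·(Z_L + jZ_0·tanβl)/(Z_0 + jZ_L·tanβl)
     = 50·(150 − j71.4)/(50 − j214)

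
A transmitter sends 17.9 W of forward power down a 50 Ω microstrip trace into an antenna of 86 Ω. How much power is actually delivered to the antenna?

P_delivered ≈ 16.6 W

Γ = (86 − 50)/(86 + 50) = 0.265
|Γ|² = 0.0701
P_refl = |Γ|²·P_inc = 1.25 W, P_del = (1 − |Γ|²)·P_inc = 16.6 W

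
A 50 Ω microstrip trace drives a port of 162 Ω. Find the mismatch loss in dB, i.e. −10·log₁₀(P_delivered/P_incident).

mismatch loss ≈ 1.42 dB

Γ = (162 − 50)/(162 + 50) = 0.528
|Γ|² = 0.279, so P_del/P_inc = 1 − |Γ|² = 0.721
ML = −10·log₁₀(1 − |Γ|²)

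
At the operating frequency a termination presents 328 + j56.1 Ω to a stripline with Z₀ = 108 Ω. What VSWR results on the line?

Γ = (Z_L − Z_0)/(Z_L + Z_0) = (220 + j56.1)/(436 + j56.1)
|Γ| = 227/440 = 0.516
VSWR = (1 + |Γ|)/(1 − |Γ|) = 1.52/0.484

VSWR ≈ 3.14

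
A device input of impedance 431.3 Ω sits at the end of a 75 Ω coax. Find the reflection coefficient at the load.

Γ = 0.704

Γ = (Z_L − Z_0)/(Z_L + Z_0) = (431.3 − 75)/(431.3 + 75) = 356.3/506.3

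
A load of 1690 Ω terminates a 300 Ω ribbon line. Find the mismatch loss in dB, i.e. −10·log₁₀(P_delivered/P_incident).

mismatch loss ≈ 2.91 dB

Γ = (1690 − 300)/(1690 + 300) = 0.698
|Γ|² = 0.488, so P_del/P_inc = 1 − |Γ|² = 0.512
ML = −10·log₁₀(1 − |Γ|²)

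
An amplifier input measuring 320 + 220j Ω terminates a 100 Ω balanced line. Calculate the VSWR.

VSWR ≈ 4.82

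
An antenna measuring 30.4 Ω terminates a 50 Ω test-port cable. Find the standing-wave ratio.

Γ = (30.4 − 50)/(30.4 + 50) = -0.244
VSWR = (1 + 0.244)/(1 − 0.244)

VSWR ≈ 1.64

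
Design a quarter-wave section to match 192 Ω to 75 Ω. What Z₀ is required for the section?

Z_qwt = √(Z_0·R_L) = √(75 × 192) = √14400

Z_qwt ≈ 120 Ω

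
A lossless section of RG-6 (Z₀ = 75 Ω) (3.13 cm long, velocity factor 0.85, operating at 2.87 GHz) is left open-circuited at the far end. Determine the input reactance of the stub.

X_in ≈ 56.1 Ω (inductive)

λ = v/f = 0.85·c / 2.87 GHz = 0.0889 m
βl = 2π·l/λ = 2π × 0.352 = 127°
tan(βl) = -1.34
For an open-circuited stub, Z_in = −jZ_0·cot(βl) = −jZ_0/tan(βl)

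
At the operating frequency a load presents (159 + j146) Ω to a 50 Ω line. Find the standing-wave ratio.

VSWR ≈ 6.01

Γ = (Z_L − Z_0)/(Z_L + Z_0) = (109 + j146)/(209 + j146)
|Γ| = 182/255 = 0.715
VSWR = (1 + |Γ|)/(1 − |Γ|) = 1.71/0.285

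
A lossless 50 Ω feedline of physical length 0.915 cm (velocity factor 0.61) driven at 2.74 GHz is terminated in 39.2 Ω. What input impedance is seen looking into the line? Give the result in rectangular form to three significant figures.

Z_in ≈ 50.4 + j12.2 Ω

λ = v/f = 0.61·c / 2.74 GHz = 0.0668 m
βl = 2π·l/λ = 2π × 0.137 = 49.3°
tan(βl) = tan(49.3°) = 1.16
Z_in = Z_0·(Z_L + jZ_0·tanβl)/(Z_0 + jZ_L·tanβl)
     = 50·(39.2 + j58.2)/(50 + j45.6)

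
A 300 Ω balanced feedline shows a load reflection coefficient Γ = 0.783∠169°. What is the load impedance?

Z_L = Z_0·(1 + Γ)/(1 − Γ) = 300·(0.231 + j0.149)/(1.77 − j0.149)

Z_L ≈ 36.8 + j28.5 Ω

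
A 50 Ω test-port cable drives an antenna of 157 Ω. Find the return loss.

Γ = (157 − 50)/(157 + 50) = 0.517
RL = −20·log₁₀|Γ| = −20·log₁₀(0.517)

RL ≈ 5.73 dB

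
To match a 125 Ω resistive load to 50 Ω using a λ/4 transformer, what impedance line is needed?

Z_qwt ≈ 79.1 Ω

Z_qwt = √(Z_0·R_L) = √(50 × 125) = √6250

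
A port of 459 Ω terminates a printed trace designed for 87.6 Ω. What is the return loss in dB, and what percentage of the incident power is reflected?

RL ≈ 3.36 dB; 46.2% of incident power reflected

Γ = (459 − 87.6)/(459 + 87.6) = 0.679
RL = −20·log₁₀(0.679) = 3.36 dB
P_refl/P_inc = |Γ|² = 0.462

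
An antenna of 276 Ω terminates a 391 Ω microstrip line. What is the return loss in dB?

RL ≈ 15.3 dB

Γ = (276 − 391)/(276 + 391) = -0.172
RL = −20·log₁₀|Γ| = −20·log₁₀(0.172)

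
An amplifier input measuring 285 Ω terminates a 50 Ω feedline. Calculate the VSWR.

Γ = (285 − 50)/(285 + 50) = 0.701
VSWR = (1 + 0.701)/(1 − 0.701)

VSWR ≈ 5.7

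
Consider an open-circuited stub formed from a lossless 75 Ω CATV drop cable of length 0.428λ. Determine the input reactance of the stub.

βl = 2π × 0.428 = 154°
tan(βl) = -0.486
For an open-circuited stub, Z_in = −jZ_0·cot(βl) = −jZ_0/tan(βl)

X_in ≈ 154 Ω (inductive)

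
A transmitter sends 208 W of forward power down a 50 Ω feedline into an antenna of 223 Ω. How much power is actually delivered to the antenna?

Γ = (223 − 50)/(223 + 50) = 0.634
|Γ|² = 0.402
P_refl = |Γ|²·P_inc = 83.5 W, P_del = (1 − |Γ|²)·P_inc = 124 W

P_delivered ≈ 124 W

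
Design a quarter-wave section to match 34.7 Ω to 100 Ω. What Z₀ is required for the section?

Z_qwt ≈ 58.9 Ω

Z_qwt = √(Z_0·R_L) = √(100 × 34.7) = √3470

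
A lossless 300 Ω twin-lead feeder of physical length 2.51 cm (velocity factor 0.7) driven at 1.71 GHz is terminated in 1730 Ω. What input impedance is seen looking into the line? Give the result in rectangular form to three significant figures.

λ = v/f = 0.7·c / 1.71 GHz = 0.123 m
βl = 2π·l/λ = 2π × 0.204 = 73.6°
tan(βl) = tan(73.6°) = 3.39
Z_in = Z_0·(Z_L + jZ_0·tanβl)/(Z_0 + jZ_L·tanβl)
     = 300·(1730 + j1020)/(300 + j5870)

Z_in ≈ 56.4 − j85.5 Ω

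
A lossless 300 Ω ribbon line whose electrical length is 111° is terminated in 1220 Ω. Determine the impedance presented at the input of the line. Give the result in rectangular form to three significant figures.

tan(βl) = tan(111°) = -2.61
Z_in = Z_0·(Z_L + jZ_0·tanβl)/(Z_0 + jZ_L·tanβl)
     = 300·(1220 − j782)/(300 − j3180)

Z_in ≈ 83.9 + j107 Ω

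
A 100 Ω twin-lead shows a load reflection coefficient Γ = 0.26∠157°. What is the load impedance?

Z_L ≈ 60.3 + j13.1 Ω

Z_L = Z_0·(1 + Γ)/(1 − Γ) = 100·(0.761 + j0.102)/(1.24 − j0.102)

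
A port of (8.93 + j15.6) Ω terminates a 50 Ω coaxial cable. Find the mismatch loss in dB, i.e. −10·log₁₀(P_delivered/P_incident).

Γ = (-41.07 + j15.6)/(58.93 + j15.6), |Γ| = 0.721
|Γ|² = 0.519, so P_del/P_inc = 1 − |Γ|² = 0.481
ML = −10·log₁₀(1 − |Γ|²)

mismatch loss ≈ 3.18 dB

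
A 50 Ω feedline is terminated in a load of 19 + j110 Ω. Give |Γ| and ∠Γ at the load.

Γ ≈ 0.88 ∠ 47.8°

Γ = (Z_L − Z_0)/(Z_L + Z_0) = (-31 + j110)/(69 + j110)
|Γ| = 114/130 = 0.88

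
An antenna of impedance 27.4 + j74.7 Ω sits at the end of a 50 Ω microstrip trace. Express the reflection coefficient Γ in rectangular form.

Γ = (Z_L − Z_0)/(Z_L + Z_0) = (-22.6 + j74.7)/(77.4 + j74.7)

Γ ≈ 0.331 + j0.646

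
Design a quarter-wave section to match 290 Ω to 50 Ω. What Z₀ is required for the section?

Z_qwt = √(Z_0·R_L) = √(50 × 290) = √14500

Z_qwt ≈ 120 Ω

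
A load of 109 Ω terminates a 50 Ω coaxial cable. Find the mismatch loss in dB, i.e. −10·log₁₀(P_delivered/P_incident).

mismatch loss ≈ 0.643 dB

Γ = (109 − 50)/(109 + 50) = 0.371
|Γ|² = 0.138, so P_del/P_inc = 1 − |Γ|² = 0.862
ML = −10·log₁₀(1 − |Γ|²)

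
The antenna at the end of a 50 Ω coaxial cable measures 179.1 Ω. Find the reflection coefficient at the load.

Γ = 0.564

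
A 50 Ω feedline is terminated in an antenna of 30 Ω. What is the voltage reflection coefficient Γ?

Γ = (Z_L − Z_0)/(Z_L + Z_0) = (30 − 50)/(30 + 50) = -20/80

Γ = -0.25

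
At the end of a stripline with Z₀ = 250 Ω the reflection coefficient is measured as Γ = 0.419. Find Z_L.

Z_L = Z_0·(1 + Γ)/(1 − Γ) = 250·(1.42)/(0.581)

Z_L ≈ 611 Ω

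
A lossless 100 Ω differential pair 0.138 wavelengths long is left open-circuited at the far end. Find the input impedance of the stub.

βl = 2π × 0.138 = 49.7°
tan(βl) = 1.18
For an open-circuited stub, Z_in = −jZ_0·cot(βl) = −jZ_0/tan(βl)

Z_in ≈ −j84.9 Ω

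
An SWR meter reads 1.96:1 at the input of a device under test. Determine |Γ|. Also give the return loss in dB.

|Γ| ≈ 0.324; return loss ≈ 9.78 dB

|Γ| = (S − 1)/(S + 1) = (1.96 − 1)/(1.96 + 1) = 0.96/2.96
RL = −20·log₁₀|Γ| = −20·log₁₀(0.324)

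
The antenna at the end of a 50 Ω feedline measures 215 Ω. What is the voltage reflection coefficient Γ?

Γ = 0.623

Γ = (Z_L − Z_0)/(Z_L + Z_0) = (215 − 50)/(215 + 50) = 165/265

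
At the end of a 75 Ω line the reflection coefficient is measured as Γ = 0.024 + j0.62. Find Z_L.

Z_L ≈ 34.5 + j69.6 Ω

Z_L = Z_0·(1 + Γ)/(1 − Γ) = 75·(1.02 + j0.62)/(0.976 − j0.62)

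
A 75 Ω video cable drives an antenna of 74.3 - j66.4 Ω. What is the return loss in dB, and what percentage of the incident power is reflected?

Γ = (-0.7 − j66.4)/(149.3 − j66.4), |Γ| = 0.406
RL = −20·log₁₀(0.406) = 7.82 dB
P_refl/P_inc = |Γ|² = 0.165

RL ≈ 7.82 dB; 16.5% of incident power reflected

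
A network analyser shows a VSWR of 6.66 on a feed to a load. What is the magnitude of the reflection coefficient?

|Γ| ≈ 0.739

|Γ| = (S − 1)/(S + 1) = (6.66 − 1)/(6.66 + 1) = 5.66/7.66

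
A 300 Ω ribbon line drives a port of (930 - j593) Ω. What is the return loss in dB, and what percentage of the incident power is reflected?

Γ = (630 − j593)/(1230 − j593), |Γ| = 0.634
RL = −20·log₁₀(0.634) = 3.96 dB
P_refl/P_inc = |Γ|² = 0.401

RL ≈ 3.96 dB; 40.1% of incident power reflected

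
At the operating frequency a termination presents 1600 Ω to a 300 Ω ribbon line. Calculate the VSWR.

VSWR ≈ 5.33

Γ = (1600 − 300)/(1600 + 300) = 0.684
VSWR = (1 + 0.684)/(1 − 0.684)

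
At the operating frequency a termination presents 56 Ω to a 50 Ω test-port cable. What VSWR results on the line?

VSWR ≈ 1.12

Γ = (56 − 50)/(56 + 50) = 0.0566
VSWR = (1 + 0.0566)/(1 − 0.0566)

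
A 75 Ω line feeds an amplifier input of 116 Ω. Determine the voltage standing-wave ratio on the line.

VSWR ≈ 1.55

For a purely resistive load, VSWR = R_L/Z_0 or Z_0/R_L (whichever > 1) = 116/75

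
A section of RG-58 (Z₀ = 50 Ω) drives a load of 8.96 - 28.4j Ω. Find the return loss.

Γ = (-41.04 − j28.4)/(58.96 − j28.4), |Γ| = 0.763
RL = −20·log₁₀|Γ| = −20·log₁₀(0.763)

RL ≈ 2.35 dB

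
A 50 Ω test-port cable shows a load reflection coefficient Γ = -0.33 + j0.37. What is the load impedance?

Z_L ≈ 19.8 + j19.4 Ω

Z_L = Z_0·(1 + Γ)/(1 − Γ) = 50·(0.67 + j0.37)/(1.33 − j0.37)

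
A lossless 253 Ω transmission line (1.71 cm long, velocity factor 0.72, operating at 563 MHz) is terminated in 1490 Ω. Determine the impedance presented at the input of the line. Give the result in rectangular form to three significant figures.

λ = v/f = 0.72·c / 563 MHz = 0.384 m
βl = 2π·l/λ = 2π × 0.0446 = 16°
tan(βl) = tan(16°) = 0.288
Z_in = Z_0·(Z_L + jZ_0·tanβl)/(Z_0 + jZ_L·tanβl)
     = 253·(1490 + j72.8)/(253 + j429)

Z_in ≈ 417 − j634 Ω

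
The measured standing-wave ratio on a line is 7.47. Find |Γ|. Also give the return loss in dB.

|Γ| = (S − 1)/(S + 1) = (7.47 − 1)/(7.47 + 1) = 6.47/8.47
RL = −20·log₁₀|Γ| = −20·log₁₀(0.764)

|Γ| ≈ 0.764; return loss ≈ 2.34 dB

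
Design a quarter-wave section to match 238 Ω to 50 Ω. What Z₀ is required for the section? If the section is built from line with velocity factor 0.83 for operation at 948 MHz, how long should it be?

Z_qwt ≈ 109 Ω; length ≈ 6.57 cm

Z_qwt = √(Z_0·R_L) = √(50 × 238) = √11900
λ = 0.83·c/f = 0.263 m, so l = λ/4 = 0.0657 m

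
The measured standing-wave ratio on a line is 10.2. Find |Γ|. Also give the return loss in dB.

|Γ| ≈ 0.821; return loss ≈ 1.71 dB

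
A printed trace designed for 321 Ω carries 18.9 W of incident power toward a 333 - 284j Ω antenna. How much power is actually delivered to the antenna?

|Γ| = |(12 − j284)/(654 − j284)| = 0.399
|Γ|² = 0.159
P_refl = |Γ|²·P_inc = 3 W, P_del = (1 − |Γ|²)·P_inc = 15.9 W

P_delivered ≈ 15.9 W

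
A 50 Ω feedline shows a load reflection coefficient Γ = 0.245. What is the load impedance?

Z_L = Z_0·(1 + Γ)/(1 − Γ) = 50·(1.25)/(0.755)

Z_L ≈ 82.5 Ω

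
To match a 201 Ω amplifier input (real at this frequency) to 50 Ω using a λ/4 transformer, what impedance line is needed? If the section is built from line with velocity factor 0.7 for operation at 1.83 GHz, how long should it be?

Z_qwt = √(Z_0·R_L) = √(50 × 201) = √10050
λ = 0.7·c/f = 0.115 m, so l = λ/4 = 0.0287 m

Z_qwt ≈ 100 Ω; length ≈ 2.87 cm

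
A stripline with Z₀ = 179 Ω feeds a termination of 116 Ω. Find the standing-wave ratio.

VSWR ≈ 1.54

For a purely resistive load, VSWR = R_L/Z_0 or Z_0/R_L (whichever > 1) = 179/116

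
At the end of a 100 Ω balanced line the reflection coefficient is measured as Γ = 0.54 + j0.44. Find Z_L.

Z_L = Z_0·(1 + Γ)/(1 − Γ) = 100·(1.54 + j0.44)/(0.46 − j0.44)

Z_L ≈ 127 + j217 Ω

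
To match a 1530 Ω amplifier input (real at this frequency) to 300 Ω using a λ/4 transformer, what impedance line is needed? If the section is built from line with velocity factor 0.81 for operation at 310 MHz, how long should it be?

Z_qwt = √(Z_0·R_L) = √(300 × 1530) = √459000
λ = 0.81·c/f = 0.784 m, so l = λ/4 = 0.196 m

Z_qwt ≈ 677 Ω; length ≈ 19.6 cm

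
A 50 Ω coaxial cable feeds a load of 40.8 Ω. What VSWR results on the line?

VSWR ≈ 1.23

For a purely resistive load, VSWR = R_L/Z_0 or Z_0/R_L (whichever > 1) = 50/40.8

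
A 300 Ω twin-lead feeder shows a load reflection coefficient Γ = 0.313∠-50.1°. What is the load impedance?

Z_L = Z_0·(1 + Γ)/(1 − Γ) = 300·(1.2 − j0.24)/(0.799 + j0.24)

Z_L ≈ 389 − j207 Ω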